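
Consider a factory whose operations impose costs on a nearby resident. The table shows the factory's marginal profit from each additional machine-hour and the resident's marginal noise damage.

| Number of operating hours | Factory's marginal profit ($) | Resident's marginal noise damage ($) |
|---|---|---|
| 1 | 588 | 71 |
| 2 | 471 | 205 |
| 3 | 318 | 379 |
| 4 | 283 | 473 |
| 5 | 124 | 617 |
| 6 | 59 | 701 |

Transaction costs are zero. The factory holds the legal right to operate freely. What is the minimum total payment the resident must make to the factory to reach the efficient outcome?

$784

Left alone the factory would choose level 6 (marginal profit stays positive).
Efficient level: k* = 2 (marginal profit ≥ marginal noise damage through 2).
The resident must at least cover the factory's forgone profit from cutting 6→2: 318 + 283 + 124 + 59 = 784.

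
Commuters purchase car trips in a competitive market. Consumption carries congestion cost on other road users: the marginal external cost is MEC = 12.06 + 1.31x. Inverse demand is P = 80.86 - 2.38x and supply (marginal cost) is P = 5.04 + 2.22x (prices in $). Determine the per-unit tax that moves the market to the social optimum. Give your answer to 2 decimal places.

tax = $26.19 per unit

Social marginal benefit = demand − MEC = 68.80 - 3.69x.
Set SMB = MC: 68.80 - 3.69x = 5.04 + 2.22x → x* = 10.7885.
The Pigouvian tax equals MEC at x*: 12.06 + 1.31×10.7885 = 26.1929.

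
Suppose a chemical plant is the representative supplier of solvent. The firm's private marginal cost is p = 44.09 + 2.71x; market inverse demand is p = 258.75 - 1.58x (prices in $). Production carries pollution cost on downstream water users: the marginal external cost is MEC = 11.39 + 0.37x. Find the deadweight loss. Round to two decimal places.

Market equilibrium (private): 44.09 + 2.71x = 258.75 - 1.58x → x_m = 50.0373.
Social marginal cost = private MC + MEC = 55.48 + 3.08x.
Set SMC = demand: 55.48 + 3.08x = 258.75 - 1.58x → x* = 43.6202.
The loss is the area between SMC and demand from x* to x_m; with linear curves that's a triangle of height MEC(x_m).
DWL = ½ × 6.4171 × 29.9038 = 95.9478.

DWL = $95.95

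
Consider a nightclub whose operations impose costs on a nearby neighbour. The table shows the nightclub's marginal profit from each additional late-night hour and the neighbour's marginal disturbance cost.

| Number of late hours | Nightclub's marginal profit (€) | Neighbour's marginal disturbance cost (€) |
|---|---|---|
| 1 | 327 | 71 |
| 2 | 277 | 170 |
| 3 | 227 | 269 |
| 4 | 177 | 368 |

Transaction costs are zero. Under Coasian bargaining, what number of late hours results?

Bargaining reaches the level where marginal profit last exceeds marginal disturbance cost.
That holds through level 2 (277 ≥ 170) but not at 3 (227 < 269).

2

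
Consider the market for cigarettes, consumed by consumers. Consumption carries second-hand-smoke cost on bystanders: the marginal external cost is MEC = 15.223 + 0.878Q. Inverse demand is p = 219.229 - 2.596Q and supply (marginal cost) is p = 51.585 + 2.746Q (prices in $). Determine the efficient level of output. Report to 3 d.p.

Social marginal benefit = demand − MEC = 204.006 - 3.474Q.
Set SMB = MC: 204.006 - 3.474Q = 51.585 + 2.746Q → Q* = 24.5050.

Q* = 24.505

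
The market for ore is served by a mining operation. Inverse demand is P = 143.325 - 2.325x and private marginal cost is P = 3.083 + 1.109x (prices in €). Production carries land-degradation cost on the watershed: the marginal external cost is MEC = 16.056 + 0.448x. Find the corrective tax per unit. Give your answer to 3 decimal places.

Social marginal cost = private MC + MEC = 19.139 + 1.557x.
Set SMC = demand: 19.139 + 1.557x = 143.325 - 2.325x → x* = 31.9902.
The Pigouvian tax equals MEC at x*: 16.056 + 0.448×31.9902 = 30.3876.

tax = €30.388 per unit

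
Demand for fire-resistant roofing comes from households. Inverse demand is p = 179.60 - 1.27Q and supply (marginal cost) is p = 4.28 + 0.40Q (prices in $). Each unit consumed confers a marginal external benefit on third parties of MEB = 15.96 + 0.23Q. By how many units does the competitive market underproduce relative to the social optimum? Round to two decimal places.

27.85 units

Market equilibrium (private): 4.28 + 0.40Q = 179.60 - 1.27Q → Q_m = 104.9820.
Social marginal benefit = demand + MEB = 195.56 - 1.04Q.
Set SMB = MC: 195.56 - 1.04Q = 4.28 + 0.40Q → Q* = 132.8333.
Gap = |104.9820 − 132.8333| = 27.8513.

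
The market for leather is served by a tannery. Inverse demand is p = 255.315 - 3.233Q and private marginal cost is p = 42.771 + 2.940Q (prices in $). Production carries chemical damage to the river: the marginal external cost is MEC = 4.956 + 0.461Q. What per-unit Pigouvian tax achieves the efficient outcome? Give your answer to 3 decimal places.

Social marginal cost = private MC + MEC = 47.727 + 3.401Q.
Set SMC = demand: 47.727 + 3.401Q = 255.315 - 3.233Q → Q* = 31.2915.
The Pigouvian tax equals MEC at Q*: 4.956 + 0.461×31.2915 = 19.3814.

tax = $19.381 per unit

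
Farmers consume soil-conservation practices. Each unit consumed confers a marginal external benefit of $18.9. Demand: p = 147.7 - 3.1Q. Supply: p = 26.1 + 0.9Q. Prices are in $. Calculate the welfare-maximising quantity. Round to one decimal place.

Q* = 35.1

Social marginal benefit = demand + MEB = 166.6 - 3.1Q.
Set SMB = MC: 166.6 - 3.1Q = 26.1 + 0.9Q → Q* = 35.1250.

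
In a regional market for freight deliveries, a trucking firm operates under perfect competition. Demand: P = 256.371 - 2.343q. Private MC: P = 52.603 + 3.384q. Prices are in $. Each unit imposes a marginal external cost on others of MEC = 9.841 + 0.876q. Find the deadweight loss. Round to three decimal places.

Market equilibrium (private): 52.603 + 3.384q = 256.371 - 2.343q → q_m = 35.5802.
Social marginal cost = private MC + MEC = 62.444 + 4.260q.
Set SMC = demand: 62.444 + 4.260q = 256.371 - 2.343q → q* = 29.3695.
The loss is the area between SMC and demand from q* to q_m; with linear curves that's a triangle of height MEC(q_m).
DWL = ½ × 6.2107 × 41.0093 = 127.3482.

DWL = $127.348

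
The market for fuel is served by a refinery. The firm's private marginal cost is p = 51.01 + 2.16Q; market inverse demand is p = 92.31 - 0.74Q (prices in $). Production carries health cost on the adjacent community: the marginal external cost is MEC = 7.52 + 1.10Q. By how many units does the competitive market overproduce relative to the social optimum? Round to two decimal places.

5.80 units

Market equilibrium (private): 51.01 + 2.16Q = 92.31 - 0.74Q → Q_m = 14.2414.
Social marginal cost = private MC + MEC = 58.53 + 3.26Q.
Set SMC = demand: 58.53 + 3.26Q = 92.31 - 0.74Q → Q* = 8.4450.
Gap = |14.2414 − 8.4450| = 5.7964.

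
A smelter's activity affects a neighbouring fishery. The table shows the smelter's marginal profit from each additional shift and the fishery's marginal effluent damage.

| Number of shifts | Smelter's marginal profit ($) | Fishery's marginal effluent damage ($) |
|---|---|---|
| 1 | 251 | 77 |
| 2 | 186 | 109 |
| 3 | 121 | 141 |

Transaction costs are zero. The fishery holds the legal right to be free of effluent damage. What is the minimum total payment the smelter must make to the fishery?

Efficient level: marginal profit ≥ marginal effluent damage through level 2, so k* = 2.
With the fishery holding the right, the smelter must at least compensate total damage at k*: 77 + 109 = 186.

$186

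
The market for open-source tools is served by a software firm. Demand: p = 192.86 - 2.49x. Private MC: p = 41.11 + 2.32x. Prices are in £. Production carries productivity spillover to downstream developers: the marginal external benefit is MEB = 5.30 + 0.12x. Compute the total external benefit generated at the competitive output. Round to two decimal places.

Market equilibrium (private): 41.11 + 2.32x = 192.86 - 2.49x → x_m = 31.5489.
Total external benefit = ∫₀^{x_m} (5.30 + 0.12x) dx = 5.30×31.5489 + ½×0.12×31.5489² = 226.9292.

£226.93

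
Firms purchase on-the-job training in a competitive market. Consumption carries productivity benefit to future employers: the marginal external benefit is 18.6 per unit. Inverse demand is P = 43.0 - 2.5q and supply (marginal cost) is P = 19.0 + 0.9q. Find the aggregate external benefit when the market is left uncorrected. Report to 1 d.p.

131.3

Market equilibrium (private): 19.0 + 0.9q = 43.0 - 2.5q → q_m = 7.0588.
Total external benefit = MEB × q_m = 18.6 × 7.0588 = 131.2937.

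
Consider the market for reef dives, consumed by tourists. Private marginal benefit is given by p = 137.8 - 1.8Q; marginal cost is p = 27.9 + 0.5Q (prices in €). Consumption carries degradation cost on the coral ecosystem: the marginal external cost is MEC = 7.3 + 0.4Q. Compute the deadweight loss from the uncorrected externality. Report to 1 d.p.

DWL = €129.2

Market equilibrium (private): 27.9 + 0.5Q = 137.8 - 1.8Q → Q_m = 47.7826.
Social marginal benefit = demand − MEC = 130.5 - 2.2Q.
Set SMB = MC: 130.5 - 2.2Q = 27.9 + 0.5Q → Q* = 38.0000.
The loss is the area between SMB and MC from Q* to Q_m; with linear curves that's a triangle of height MEC(Q_m).
DWL = ½ × 9.7826 × 26.4130 = 129.1939.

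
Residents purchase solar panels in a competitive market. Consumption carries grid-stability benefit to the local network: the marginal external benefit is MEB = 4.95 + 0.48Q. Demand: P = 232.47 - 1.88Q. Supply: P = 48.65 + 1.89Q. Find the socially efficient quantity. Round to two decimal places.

Q* = 57.38

Social marginal benefit = demand + MEB = 237.42 - 1.40Q.
Set SMB = MC: 237.42 - 1.40Q = 48.65 + 1.89Q → Q* = 57.3769.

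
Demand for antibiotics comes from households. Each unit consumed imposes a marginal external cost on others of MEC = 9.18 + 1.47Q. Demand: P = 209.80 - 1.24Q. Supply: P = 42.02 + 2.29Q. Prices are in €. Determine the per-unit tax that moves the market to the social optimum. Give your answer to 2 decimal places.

Social marginal benefit = demand − MEC = 200.62 - 2.71Q.
Set SMB = MC: 200.62 - 2.71Q = 42.02 + 2.29Q → Q* = 31.7200.
The Pigouvian tax equals MEC at Q*: 9.18 + 1.47×31.7200 = 55.8084.

tax = €55.81 per unit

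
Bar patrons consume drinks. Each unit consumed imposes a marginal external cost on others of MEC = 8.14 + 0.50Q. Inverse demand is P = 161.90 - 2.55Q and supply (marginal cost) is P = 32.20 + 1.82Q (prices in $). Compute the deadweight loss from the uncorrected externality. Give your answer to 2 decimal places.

DWL = $54.22

Market equilibrium (private): 32.20 + 1.82Q = 161.90 - 2.55Q → Q_m = 29.6796.
Social marginal benefit = demand − MEC = 153.76 - 3.05Q.
Set SMB = MC: 153.76 - 3.05Q = 32.20 + 1.82Q → Q* = 24.9610.
Between Q* and Q_m the wedge MC − SMB runs linearly from 0 to MEC(Q_m), so the loss is a triangle.
DWL = ½ × 4.7186 × 22.9798 = 54.2162.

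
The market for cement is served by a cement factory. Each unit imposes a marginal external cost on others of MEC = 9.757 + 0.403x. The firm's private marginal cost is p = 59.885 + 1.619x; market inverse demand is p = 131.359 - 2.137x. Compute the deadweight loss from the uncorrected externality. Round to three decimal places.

Market equilibrium (private): 59.885 + 1.619x = 131.359 - 2.137x → x_m = 19.0293.
Social marginal cost = private MC + MEC = 69.642 + 2.022x.
Set SMC = demand: 69.642 + 2.022x = 131.359 - 2.137x → x* = 14.8394.
Height of the DWL triangle at x_m is SMC(x_m) − demand(x_m) = MEC(x_m) = 17.4258.
DWL = ½ × 4.1899 × 17.4258 = 36.5062.

DWL = 36.506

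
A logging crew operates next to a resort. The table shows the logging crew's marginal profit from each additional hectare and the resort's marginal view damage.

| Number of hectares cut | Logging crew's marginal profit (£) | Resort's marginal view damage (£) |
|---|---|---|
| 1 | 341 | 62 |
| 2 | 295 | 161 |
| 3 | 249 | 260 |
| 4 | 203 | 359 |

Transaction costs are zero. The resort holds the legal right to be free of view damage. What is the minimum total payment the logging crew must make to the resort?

£223

Efficient level: marginal profit ≥ marginal view damage through level 2, so k* = 2.
With the resort holding the right, the logging crew must at least compensate total damage at k*: 62 + 161 = 223.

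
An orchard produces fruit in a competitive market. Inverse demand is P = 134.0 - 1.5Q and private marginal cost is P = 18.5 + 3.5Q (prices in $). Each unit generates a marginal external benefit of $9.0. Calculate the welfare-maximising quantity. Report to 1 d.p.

Social marginal cost = private MC − MEB = 9.5 + 3.5Q.
Set SMC = demand: 9.5 + 3.5Q = 134.0 - 1.5Q → Q* = 24.9000.

Q* = 24.9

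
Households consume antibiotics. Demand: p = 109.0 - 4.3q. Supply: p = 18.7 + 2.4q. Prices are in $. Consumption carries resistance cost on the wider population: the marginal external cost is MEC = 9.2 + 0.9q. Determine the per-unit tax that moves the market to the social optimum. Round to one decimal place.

Social marginal benefit = demand − MEC = 99.8 - 5.2q.
Set SMB = MC: 99.8 - 5.2q = 18.7 + 2.4q → q* = 10.6711.
The Pigouvian tax equals MEC at q*: 9.2 + 0.9×10.6711 = 18.8040.

tax = $18.8 per unit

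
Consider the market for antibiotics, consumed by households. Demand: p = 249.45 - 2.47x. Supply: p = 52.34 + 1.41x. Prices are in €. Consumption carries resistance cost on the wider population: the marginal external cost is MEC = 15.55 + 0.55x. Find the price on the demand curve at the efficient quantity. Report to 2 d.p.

Social marginal benefit = demand − MEC = 233.90 - 3.02x.
Set SMB = MC: 233.90 - 3.02x = 52.34 + 1.41x → x* = 40.9842.
Consumer price on the demand curve at x*: 249.45 − 2.47×40.9842 = 148.2190.

P = €148.22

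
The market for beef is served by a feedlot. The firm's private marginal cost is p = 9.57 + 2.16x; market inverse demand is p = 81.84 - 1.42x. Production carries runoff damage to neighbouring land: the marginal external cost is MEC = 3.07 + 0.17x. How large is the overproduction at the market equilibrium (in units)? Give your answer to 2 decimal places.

1.73 units

Market equilibrium (private): 9.57 + 2.16x = 81.84 - 1.42x → x_m = 20.1872.
Social marginal cost = private MC + MEC = 12.64 + 2.33x.
Set SMC = demand: 12.64 + 2.33x = 81.84 - 1.42x → x* = 18.4533.
Gap = |20.1872 − 18.4533| = 1.7339.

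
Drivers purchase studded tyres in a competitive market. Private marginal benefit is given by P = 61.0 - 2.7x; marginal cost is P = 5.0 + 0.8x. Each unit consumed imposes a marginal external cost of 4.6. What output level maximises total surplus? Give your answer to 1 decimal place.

x* = 14.7

Social marginal benefit = demand − MEC = 56.4 - 2.7x.
Set SMB = MC: 56.4 - 2.7x = 5.0 + 0.8x → x* = 14.6857.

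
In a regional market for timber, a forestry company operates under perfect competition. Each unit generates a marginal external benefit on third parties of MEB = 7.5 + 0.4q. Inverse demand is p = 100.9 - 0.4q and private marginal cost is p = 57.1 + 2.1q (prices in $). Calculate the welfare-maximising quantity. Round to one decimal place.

q* = 24.4

Social marginal cost = private MC − MEB = 49.6 + 1.7q.
Set SMC = demand: 49.6 + 1.7q = 100.9 - 0.4q → q* = 24.4286.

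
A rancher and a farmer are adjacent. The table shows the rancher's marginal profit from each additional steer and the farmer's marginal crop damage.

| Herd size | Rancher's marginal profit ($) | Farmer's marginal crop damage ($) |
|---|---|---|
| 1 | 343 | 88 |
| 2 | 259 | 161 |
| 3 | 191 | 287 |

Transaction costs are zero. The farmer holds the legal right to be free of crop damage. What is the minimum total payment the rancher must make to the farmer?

$249

Efficient level: marginal profit ≥ marginal crop damage through level 2, so k* = 2.
With the farmer holding the right, the rancher must at least compensate total damage at k*: 88 + 161 = 249.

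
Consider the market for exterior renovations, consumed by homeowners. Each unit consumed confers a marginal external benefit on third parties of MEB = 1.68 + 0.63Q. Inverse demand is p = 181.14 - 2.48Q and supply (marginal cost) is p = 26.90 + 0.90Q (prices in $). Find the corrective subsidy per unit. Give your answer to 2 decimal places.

subsidy = $37.40 per unit

Social marginal benefit = demand + MEB = 182.82 - 1.85Q.
Set SMB = MC: 182.82 - 1.85Q = 26.90 + 0.90Q → Q* = 56.6982.
The Pigouvian subsidy equals MEB at Q*: 1.68 + 0.63×56.6982 = 37.3999.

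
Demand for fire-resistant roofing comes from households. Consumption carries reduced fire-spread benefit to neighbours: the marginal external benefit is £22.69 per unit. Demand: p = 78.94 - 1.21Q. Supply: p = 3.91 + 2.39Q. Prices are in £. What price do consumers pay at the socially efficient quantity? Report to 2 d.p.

Social marginal benefit = demand + MEB = 101.63 - 1.21Q.
Set SMB = MC: 101.63 - 1.21Q = 3.91 + 2.39Q → Q* = 27.1444.
Consumer price on the demand curve at Q*: 78.94 − 1.21×27.1444 = 46.0953.

P = £46.10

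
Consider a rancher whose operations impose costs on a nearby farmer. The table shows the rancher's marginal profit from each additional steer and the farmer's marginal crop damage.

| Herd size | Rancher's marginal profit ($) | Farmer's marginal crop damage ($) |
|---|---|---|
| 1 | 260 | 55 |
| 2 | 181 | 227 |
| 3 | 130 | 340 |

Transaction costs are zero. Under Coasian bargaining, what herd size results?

Bargaining reaches the level where marginal profit last exceeds marginal crop damage.
That holds through level 1 (260 ≥ 55) but not at 2 (181 < 227).

1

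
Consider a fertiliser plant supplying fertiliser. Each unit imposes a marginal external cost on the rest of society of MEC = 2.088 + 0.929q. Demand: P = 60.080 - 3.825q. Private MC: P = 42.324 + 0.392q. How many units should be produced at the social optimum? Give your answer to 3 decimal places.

q* = 3.045

Social marginal cost = private MC + MEC = 44.412 + 1.321q.
Set SMC = demand: 44.412 + 1.321q = 60.080 - 3.825q → q* = 3.0447.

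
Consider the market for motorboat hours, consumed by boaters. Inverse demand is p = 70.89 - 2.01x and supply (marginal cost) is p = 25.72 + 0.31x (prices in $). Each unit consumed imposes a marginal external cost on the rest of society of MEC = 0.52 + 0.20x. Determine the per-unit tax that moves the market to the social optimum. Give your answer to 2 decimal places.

tax = $4.06 per unit

Social marginal benefit = demand − MEC = 70.37 - 2.21x.
Set SMB = MC: 70.37 - 2.21x = 25.72 + 0.31x → x* = 17.7183.
The Pigouvian tax equals MEC at x*: 0.52 + 0.20×17.7183 = 4.0637.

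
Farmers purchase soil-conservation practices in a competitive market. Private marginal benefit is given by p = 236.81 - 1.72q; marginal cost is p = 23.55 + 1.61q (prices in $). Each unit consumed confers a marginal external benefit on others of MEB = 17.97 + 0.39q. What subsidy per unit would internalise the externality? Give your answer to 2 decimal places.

Social marginal benefit = demand + MEB = 254.78 - 1.33q.
Set SMB = MC: 254.78 - 1.33q = 23.55 + 1.61q → q* = 78.6497.
The Pigouvian subsidy equals MEB at q*: 17.97 + 0.39×78.6497 = 48.6434.

subsidy = $48.64 per unit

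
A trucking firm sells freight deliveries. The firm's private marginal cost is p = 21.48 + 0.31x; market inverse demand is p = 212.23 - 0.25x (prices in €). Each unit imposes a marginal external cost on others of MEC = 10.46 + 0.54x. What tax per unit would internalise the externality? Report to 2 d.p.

Social marginal cost = private MC + MEC = 31.94 + 0.85x.
Set SMC = demand: 31.94 + 0.85x = 212.23 - 0.25x → x* = 163.9000.
The Pigouvian tax equals MEC at x*: 10.46 + 0.54×163.9000 = 98.9660.

tax = €98.97 per unit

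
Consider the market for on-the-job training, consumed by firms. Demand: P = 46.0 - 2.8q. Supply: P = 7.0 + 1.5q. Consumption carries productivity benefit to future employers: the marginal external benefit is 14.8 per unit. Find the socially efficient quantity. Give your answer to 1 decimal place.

Social marginal benefit = demand + MEB = 60.8 - 2.8q.
Set SMB = MC: 60.8 - 2.8q = 7.0 + 1.5q → q* = 12.5116.

q* = 12.5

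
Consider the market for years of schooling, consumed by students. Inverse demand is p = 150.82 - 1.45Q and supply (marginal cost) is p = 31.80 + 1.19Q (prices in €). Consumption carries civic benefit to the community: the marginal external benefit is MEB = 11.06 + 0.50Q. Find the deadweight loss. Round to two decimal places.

DWL = €263.80

Market equilibrium (private): 31.80 + 1.19Q = 150.82 - 1.45Q → Q_m = 45.0833.
Social marginal benefit = demand + MEB = 161.88 - 0.95Q.
Set SMB = MC: 161.88 - 0.95Q = 31.80 + 1.19Q → Q* = 60.7850.
The loss is the area between SMB and MC from Q* to Q_m; with linear curves that's a triangle of height MEB(Q_m).
DWL = ½ × 15.7017 × 33.6017 = 263.8019.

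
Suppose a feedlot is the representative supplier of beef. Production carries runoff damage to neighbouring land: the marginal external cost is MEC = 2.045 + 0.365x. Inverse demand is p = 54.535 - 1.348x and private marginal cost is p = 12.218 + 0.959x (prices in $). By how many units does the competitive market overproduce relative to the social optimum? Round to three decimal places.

Market equilibrium (private): 12.218 + 0.959x = 54.535 - 1.348x → x_m = 18.3429.
Social marginal cost = private MC + MEC = 14.263 + 1.324x.
Set SMC = demand: 14.263 + 1.324x = 54.535 - 1.348x → x* = 15.0719.
Gap = |18.3429 − 15.0719| = 3.2710.

3.271 units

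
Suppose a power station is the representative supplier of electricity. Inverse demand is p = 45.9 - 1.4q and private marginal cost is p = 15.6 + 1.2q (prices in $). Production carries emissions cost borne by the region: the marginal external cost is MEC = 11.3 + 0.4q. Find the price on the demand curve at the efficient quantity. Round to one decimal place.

Social marginal cost = private MC + MEC = 26.9 + 1.6q.
Set SMC = demand: 26.9 + 1.6q = 45.9 - 1.4q → q* = 6.3333.
Consumer price on the demand curve at q*: 45.9 − 1.4×6.3333 = 37.0334.

P = $37.0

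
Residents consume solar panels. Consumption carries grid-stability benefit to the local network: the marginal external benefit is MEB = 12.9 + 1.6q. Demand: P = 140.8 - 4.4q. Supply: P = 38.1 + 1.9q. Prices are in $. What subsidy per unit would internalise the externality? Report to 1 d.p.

Social marginal benefit = demand + MEB = 153.7 - 2.8q.
Set SMB = MC: 153.7 - 2.8q = 38.1 + 1.9q → q* = 24.5957.
The Pigouvian subsidy equals MEB at q*: 12.9 + 1.6×24.5957 = 52.2531.

subsidy = $52.3 per unit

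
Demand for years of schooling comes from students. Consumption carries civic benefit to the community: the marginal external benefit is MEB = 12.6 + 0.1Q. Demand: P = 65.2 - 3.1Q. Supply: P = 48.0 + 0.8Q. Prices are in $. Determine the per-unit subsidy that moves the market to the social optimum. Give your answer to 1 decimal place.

subsidy = $13.4 per unit

Social marginal benefit = demand + MEB = 77.8 - 3.0Q.
Set SMB = MC: 77.8 - 3.0Q = 48.0 + 0.8Q → Q* = 7.8421.
The Pigouvian subsidy equals MEB at Q*: 12.6 + 0.1×7.8421 = 13.3842.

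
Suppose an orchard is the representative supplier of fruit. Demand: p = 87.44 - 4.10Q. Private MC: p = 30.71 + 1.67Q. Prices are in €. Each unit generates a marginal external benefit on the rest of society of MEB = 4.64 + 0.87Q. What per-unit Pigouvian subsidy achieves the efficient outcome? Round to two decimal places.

Social marginal cost = private MC − MEB = 26.07 + 0.80Q.
Set SMC = demand: 26.07 + 0.80Q = 87.44 - 4.10Q → Q* = 12.5245.
The Pigouvian subsidy equals MEB at Q*: 4.64 + 0.87×12.5245 = 15.5363.

subsidy = €15.54 per unit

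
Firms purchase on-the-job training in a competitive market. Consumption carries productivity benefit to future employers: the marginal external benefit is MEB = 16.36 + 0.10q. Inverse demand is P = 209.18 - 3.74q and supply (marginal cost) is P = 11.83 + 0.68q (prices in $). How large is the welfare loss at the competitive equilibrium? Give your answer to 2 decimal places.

Market equilibrium (private): 11.83 + 0.68q = 209.18 - 3.74q → q_m = 44.6493.
Social marginal benefit = demand + MEB = 225.54 - 3.64q.
Set SMB = MC: 225.54 - 3.64q = 11.83 + 0.68q → q* = 49.4699.
Between q* and q_m the wedge SMB − MC runs linearly from 0 to MEB(q_m), so the loss is a triangle.
DWL = ½ × 4.8206 × 20.8249 = 50.1943.

DWL = $50.19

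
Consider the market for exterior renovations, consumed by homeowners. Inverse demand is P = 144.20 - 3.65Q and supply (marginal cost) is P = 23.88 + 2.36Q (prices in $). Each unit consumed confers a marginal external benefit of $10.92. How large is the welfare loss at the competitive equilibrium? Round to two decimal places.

Market equilibrium (private): 23.88 + 2.36Q = 144.20 - 3.65Q → Q_m = 20.0200.
Social marginal benefit = demand + MEB = 155.12 - 3.65Q.
Set SMB = MC: 155.12 - 3.65Q = 23.88 + 2.36Q → Q* = 21.8369.
Between Q* and Q_m the wedge SMB − MC runs linearly from 0 to MEB(Q_m), so the loss is a triangle.
DWL = ½ × 1.8169 × 10.9200 = 9.9203.

DWL = $9.92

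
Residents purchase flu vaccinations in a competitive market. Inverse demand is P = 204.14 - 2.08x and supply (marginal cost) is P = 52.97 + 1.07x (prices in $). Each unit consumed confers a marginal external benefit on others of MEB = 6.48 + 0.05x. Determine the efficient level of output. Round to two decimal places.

Social marginal benefit = demand + MEB = 210.62 - 2.03x.
Set SMB = MC: 210.62 - 2.03x = 52.97 + 1.07x → x* = 50.8548.

x* = 50.85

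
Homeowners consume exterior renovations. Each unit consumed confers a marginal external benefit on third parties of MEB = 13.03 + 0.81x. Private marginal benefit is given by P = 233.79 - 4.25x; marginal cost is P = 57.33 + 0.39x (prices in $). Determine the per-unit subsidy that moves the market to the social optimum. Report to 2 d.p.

Social marginal benefit = demand + MEB = 246.82 - 3.44x.
Set SMB = MC: 246.82 - 3.44x = 57.33 + 0.39x → x* = 49.4752.
The Pigouvian subsidy equals MEB at x*: 13.03 + 0.81×49.4752 = 53.1049.

subsidy = $53.10 per unit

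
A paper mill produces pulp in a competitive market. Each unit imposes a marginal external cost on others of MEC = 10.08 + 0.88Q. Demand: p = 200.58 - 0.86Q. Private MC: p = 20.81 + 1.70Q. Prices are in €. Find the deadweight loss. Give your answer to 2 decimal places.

Market equilibrium (private): 20.81 + 1.70Q = 200.58 - 0.86Q → Q_m = 70.2227.
Social marginal cost = private MC + MEC = 30.89 + 2.58Q.
Set SMC = demand: 30.89 + 2.58Q = 200.58 - 0.86Q → Q* = 49.3285.
Between Q* and Q_m the wedge SMC − demand runs linearly from 0 to MEC(Q_m), so the loss is a triangle.
DWL = ½ × 20.8942 × 71.8759 = 750.8947.

DWL = €750.89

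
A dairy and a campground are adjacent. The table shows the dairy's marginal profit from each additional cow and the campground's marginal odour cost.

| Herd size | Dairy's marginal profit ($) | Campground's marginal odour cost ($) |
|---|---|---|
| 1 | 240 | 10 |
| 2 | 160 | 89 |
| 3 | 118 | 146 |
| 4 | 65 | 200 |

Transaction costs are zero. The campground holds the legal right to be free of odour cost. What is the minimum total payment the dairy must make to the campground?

$99

Efficient level: marginal profit ≥ marginal odour cost through level 2, so k* = 2.
With the campground holding the right, the dairy must at least compensate total damage at k*: 10 + 89 = 99.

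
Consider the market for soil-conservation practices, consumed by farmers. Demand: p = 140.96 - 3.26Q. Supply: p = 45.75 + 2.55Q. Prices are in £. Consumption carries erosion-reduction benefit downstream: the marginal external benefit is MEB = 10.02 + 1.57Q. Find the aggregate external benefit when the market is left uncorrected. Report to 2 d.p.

£375.01

Market equilibrium (private): 45.75 + 2.55Q = 140.96 - 3.26Q → Q_m = 16.3873.
Total external benefit = ∫₀^{Q_m} (10.02 + 1.57Q) dQ = 10.02×16.3873 + ½×1.57×16.3873² = 375.0075.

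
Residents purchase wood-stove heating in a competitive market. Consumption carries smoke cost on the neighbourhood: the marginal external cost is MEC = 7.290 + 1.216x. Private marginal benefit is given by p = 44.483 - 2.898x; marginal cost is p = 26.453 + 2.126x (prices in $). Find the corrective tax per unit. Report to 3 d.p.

tax = $9.383 per unit

Social marginal benefit = demand − MEC = 37.193 - 4.114x.
Set SMB = MC: 37.193 - 4.114x = 26.453 + 2.126x → x* = 1.7212.
The Pigouvian tax equals MEC at x*: 7.290 + 1.216×1.7212 = 9.3830.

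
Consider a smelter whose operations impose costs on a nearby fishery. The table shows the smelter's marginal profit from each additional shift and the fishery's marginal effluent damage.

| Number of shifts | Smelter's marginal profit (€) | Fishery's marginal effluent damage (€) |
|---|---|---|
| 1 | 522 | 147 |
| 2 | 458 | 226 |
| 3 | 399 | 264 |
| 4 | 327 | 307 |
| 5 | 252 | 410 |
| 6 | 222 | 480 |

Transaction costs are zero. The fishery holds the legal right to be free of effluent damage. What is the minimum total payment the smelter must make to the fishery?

€944

Efficient level: marginal profit ≥ marginal effluent damage through level 4, so k* = 4.
With the fishery holding the right, the smelter must at least compensate total damage at k*: 147 + 226 + 264 + 307 = 944.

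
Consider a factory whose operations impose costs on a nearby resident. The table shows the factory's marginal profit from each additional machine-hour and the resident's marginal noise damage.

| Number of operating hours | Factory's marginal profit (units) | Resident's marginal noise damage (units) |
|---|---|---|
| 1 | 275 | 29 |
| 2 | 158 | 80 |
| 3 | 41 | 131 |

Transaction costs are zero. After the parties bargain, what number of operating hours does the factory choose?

Bargaining reaches the level where marginal profit last exceeds marginal noise damage.
That holds through level 2 (158 ≥ 80) but not at 3 (41 < 131).

2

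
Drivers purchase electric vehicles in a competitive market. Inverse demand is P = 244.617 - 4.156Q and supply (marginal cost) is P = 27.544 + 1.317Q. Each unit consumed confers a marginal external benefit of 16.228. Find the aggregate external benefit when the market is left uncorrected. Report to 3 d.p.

Market equilibrium (private): 27.544 + 1.317Q = 244.617 - 4.156Q → Q_m = 39.6625.
Total external benefit = MEB × Q_m = 16.228 × 39.6625 = 643.6431.

643.643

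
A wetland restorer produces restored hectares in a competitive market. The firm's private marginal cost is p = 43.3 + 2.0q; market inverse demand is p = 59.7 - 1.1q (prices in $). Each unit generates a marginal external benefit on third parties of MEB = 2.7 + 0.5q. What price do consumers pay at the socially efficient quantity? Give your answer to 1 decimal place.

P = $51.6

Social marginal cost = private MC − MEB = 40.6 + 1.5q.
Set SMC = demand: 40.6 + 1.5q = 59.7 - 1.1q → q* = 7.3462.
Consumer price on the demand curve at q*: 59.7 − 1.1×7.3462 = 51.6192.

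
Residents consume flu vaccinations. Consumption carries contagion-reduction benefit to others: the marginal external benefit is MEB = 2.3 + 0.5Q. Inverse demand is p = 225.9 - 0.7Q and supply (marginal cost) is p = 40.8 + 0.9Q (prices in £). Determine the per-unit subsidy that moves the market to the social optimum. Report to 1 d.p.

Social marginal benefit = demand + MEB = 228.2 - 0.2Q.
Set SMB = MC: 228.2 - 0.2Q = 40.8 + 0.9Q → Q* = 170.3636.
The Pigouvian subsidy equals MEB at Q*: 2.3 + 0.5×170.3636 = 87.4818.

subsidy = £87.5 per unit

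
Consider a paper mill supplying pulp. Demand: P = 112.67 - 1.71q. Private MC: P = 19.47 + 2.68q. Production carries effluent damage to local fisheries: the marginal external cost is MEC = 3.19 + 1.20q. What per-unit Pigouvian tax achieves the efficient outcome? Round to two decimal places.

tax = 22.51 per unit

Social marginal cost = private MC + MEC = 22.66 + 3.88q.
Set SMC = demand: 22.66 + 3.88q = 112.67 - 1.71q → q* = 16.1020.
The Pigouvian tax equals MEC at q*: 3.19 + 1.20×16.1020 = 22.5124.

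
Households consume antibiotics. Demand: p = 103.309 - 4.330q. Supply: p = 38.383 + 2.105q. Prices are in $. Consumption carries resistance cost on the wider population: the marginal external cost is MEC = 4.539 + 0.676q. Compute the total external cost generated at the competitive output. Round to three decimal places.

$80.204

Market equilibrium (private): 38.383 + 2.105q = 103.309 - 4.330q → q_m = 10.0895.
Total external cost = ∫₀^{q_m} (4.539 + 0.676q) dq = 4.539×10.0895 + ½×0.676×10.0895² = 80.2040.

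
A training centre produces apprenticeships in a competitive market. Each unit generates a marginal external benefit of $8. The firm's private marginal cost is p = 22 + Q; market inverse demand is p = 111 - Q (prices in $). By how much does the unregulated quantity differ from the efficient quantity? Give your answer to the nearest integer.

4 units

Market equilibrium (private): 22 + Q = 111 - Q → Q_m = 44.5000.
Social marginal cost = private MC − MEB = 14 + Q.
Set SMC = demand: 14 + Q = 111 - Q → Q* = 48.5000.
Gap = |44.5000 − 48.5000| = 4.0000.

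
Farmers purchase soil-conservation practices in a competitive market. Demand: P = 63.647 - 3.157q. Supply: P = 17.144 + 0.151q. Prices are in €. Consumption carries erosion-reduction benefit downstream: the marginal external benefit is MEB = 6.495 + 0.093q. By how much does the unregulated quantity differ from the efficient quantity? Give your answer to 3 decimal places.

2.427 units

Market equilibrium (private): 17.144 + 0.151q = 63.647 - 3.157q → q_m = 14.0577.
Social marginal benefit = demand + MEB = 70.142 - 3.064q.
Set SMB = MC: 70.142 - 3.064q = 17.144 + 0.151q → q* = 16.4846.
Gap = |14.0577 − 16.4846| = 2.4269.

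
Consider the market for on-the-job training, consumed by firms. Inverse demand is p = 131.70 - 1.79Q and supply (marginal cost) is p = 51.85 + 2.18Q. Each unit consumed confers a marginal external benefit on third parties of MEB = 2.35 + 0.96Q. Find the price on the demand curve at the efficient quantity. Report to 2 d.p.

P = 82.82

Social marginal benefit = demand + MEB = 134.05 - 0.83Q.
Set SMB = MC: 134.05 - 0.83Q = 51.85 + 2.18Q → Q* = 27.3090.
Consumer price on the demand curve at Q*: 131.70 − 1.79×27.3090 = 82.8169.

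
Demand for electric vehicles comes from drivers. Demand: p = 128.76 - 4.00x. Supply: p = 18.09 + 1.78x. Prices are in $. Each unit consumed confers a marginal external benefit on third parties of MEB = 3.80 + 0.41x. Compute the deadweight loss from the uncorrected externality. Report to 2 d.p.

DWL = $12.64

Market equilibrium (private): 18.09 + 1.78x = 128.76 - 4.00x → x_m = 19.1471.
Social marginal benefit = demand + MEB = 132.56 - 3.59x.
Set SMB = MC: 132.56 - 3.59x = 18.09 + 1.78x → x* = 21.3166.
The loss is the area between SMB and MC from x* to x_m; with linear curves that's a triangle of height MEB(x_m).
DWL = ½ × 2.1695 × 11.6503 = 12.6377.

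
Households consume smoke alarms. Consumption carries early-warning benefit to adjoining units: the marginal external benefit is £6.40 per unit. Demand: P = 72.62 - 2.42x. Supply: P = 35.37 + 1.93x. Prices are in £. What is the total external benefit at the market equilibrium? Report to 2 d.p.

Market equilibrium (private): 35.37 + 1.93x = 72.62 - 2.42x → x_m = 8.5632.
Total external benefit = MEB × x_m = 6.40 × 8.5632 = 54.8045.

£54.80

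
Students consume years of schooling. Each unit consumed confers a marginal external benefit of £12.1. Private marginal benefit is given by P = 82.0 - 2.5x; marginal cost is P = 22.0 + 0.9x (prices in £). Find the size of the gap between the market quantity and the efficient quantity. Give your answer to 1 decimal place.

Market equilibrium (private): 22.0 + 0.9x = 82.0 - 2.5x → x_m = 17.6471.
Social marginal benefit = demand + MEB = 94.1 - 2.5x.
Set SMB = MC: 94.1 - 2.5x = 22.0 + 0.9x → x* = 21.2059.
Gap = |17.6471 − 21.2059| = 3.5588.

3.6 units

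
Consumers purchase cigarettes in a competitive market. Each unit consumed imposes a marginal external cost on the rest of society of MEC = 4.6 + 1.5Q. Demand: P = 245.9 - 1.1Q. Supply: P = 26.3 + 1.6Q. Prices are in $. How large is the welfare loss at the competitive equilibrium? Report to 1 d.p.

Market equilibrium (private): 26.3 + 1.6Q = 245.9 - 1.1Q → Q_m = 81.3333.
Social marginal benefit = demand − MEC = 241.3 - 2.6Q.
Set SMB = MC: 241.3 - 2.6Q = 26.3 + 1.6Q → Q* = 51.1905.
The loss is the area between SMB and MC from Q* to Q_m; with linear curves that's a triangle of height MEC(Q_m).
DWL = ½ × 30.1428 × 126.6000 = 1908.0392.

DWL = $1908.0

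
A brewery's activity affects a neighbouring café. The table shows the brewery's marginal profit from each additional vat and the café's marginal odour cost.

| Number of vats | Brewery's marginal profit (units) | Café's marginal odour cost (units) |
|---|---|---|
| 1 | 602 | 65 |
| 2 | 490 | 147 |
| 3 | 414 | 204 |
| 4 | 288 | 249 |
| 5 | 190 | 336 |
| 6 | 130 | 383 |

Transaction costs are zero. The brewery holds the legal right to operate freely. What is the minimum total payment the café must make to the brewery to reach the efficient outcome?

Left alone the brewery would choose level 6 (marginal profit stays positive).
Efficient level: k* = 4 (marginal profit ≥ marginal odour cost through 4).
The café must at least cover the brewery's forgone profit from cutting 6→4: 190 + 130 = 320.

320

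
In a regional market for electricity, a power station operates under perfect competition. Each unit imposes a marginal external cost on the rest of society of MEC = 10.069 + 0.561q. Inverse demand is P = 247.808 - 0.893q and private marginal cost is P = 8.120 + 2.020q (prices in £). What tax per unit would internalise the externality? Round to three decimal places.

Social marginal cost = private MC + MEC = 18.189 + 2.581q.
Set SMC = demand: 18.189 + 2.581q = 247.808 - 0.893q → q* = 66.0964.
The Pigouvian tax equals MEC at q*: 10.069 + 0.561×66.0964 = 47.1491.

tax = £47.149 per unit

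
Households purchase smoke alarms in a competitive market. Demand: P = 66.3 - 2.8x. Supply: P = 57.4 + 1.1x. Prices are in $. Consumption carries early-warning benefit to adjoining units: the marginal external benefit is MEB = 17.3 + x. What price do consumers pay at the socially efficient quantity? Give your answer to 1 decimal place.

Social marginal benefit = demand + MEB = 83.6 - 1.8x.
Set SMB = MC: 83.6 - 1.8x = 57.4 + 1.1x → x* = 9.0345.
Consumer price on the demand curve at x*: 66.3 − 2.8×9.0345 = 41.0034.

P = $41.0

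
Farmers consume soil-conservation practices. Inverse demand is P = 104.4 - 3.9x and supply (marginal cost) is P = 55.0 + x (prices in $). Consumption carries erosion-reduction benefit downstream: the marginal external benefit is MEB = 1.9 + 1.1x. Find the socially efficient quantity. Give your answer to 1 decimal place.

x* = 13.5

Social marginal benefit = demand + MEB = 106.3 - 2.8x.
Set SMB = MC: 106.3 - 2.8x = 55.0 + x → x* = 13.5000.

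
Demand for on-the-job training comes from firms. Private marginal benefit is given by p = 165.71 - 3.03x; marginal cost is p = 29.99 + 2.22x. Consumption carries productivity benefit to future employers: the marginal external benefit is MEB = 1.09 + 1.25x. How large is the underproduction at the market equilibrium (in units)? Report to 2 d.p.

Market equilibrium (private): 29.99 + 2.22x = 165.71 - 3.03x → x_m = 25.8514.
Social marginal benefit = demand + MEB = 166.80 - 1.78x.
Set SMB = MC: 166.80 - 1.78x = 29.99 + 2.22x → x* = 34.2025.
Gap = |25.8514 − 34.2025| = 8.3511.

8.35 units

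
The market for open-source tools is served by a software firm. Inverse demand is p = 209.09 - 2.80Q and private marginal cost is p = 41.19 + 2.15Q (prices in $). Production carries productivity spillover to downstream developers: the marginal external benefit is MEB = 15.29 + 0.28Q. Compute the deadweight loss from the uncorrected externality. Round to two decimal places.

DWL = $65.78

Market equilibrium (private): 41.19 + 2.15Q = 209.09 - 2.80Q → Q_m = 33.9192.
Social marginal cost = private MC − MEB = 25.90 + 1.87Q.
Set SMC = demand: 25.90 + 1.87Q = 209.09 - 2.80Q → Q* = 39.2270.
The welfare-loss triangle has base |Q_m − Q*| and height MEB(Q_m) (the vertical gap between SMC and demand is zero at Q* and MEB at Q_m).
DWL = ½ × 5.3078 × 24.7874 = 65.7833.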